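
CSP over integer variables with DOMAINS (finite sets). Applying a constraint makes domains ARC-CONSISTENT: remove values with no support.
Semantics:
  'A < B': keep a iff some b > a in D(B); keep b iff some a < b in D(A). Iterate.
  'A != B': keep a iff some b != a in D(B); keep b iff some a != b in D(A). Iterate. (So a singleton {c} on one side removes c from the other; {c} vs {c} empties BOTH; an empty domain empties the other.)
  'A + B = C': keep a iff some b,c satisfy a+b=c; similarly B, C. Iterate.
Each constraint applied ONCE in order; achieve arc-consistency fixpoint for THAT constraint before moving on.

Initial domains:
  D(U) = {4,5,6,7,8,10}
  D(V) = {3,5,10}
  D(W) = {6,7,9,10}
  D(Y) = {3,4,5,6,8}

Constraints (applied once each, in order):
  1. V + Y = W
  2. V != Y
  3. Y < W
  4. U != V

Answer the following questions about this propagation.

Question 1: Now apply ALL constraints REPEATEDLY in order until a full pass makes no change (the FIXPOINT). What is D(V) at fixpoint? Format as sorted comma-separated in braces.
Answer: {3,5}

Derivation:
pass 0 (initial): D(V)={3,5,10}
pass 1: V {3,5,10}->{3,5}; Y {3,4,5,6,8}->{3,4,5,6}
pass 2: no change
Fixpoint after 2 passes: D(V) = {3,5}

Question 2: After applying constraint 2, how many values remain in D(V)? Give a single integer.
Answer: 2

Derivation:
Constraint 1 (V + Y = W) on D(V)={3,5,10} D(Y)={3,4,5,6,8} D(W)={6,7,9,10}: V {3,5,10}->{3,5}; Y {3,4,5,6,8}->{3,4,5,6}
Constraint 2 (V != Y) on D(V)={3,5} D(Y)={3,4,5,6}: no change
So after constraint 2: D(V)={3,5}, size = 2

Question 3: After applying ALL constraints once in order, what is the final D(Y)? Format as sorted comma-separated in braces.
Constraint 1 (V + Y = W) on D(V)={3,5,10} D(Y)={3,4,5,6,8} D(W)={6,7,9,10}: V {3,5,10}->{3,5}; Y {3,4,5,6,8}->{3,4,5,6}
Constraint 2 (V != Y) on D(V)={3,5} D(Y)={3,4,5,6}: no change
Constraint 3 (Y < W) on D(Y)={3,4,5,6} D(W)={6,7,9,10}: no change
Constraint 4 (U != V) on D(U)={4,5,6,7,8,10} D(V)={3,5}: no change
So after all 4 constraints: D(Y) = {3,4,5,6}

Answer: {3,4,5,6}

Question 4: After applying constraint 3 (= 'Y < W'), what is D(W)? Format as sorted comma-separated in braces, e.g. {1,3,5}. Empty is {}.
Answer: {6,7,9,10}

Derivation:
Constraint 1 (V + Y = W) on D(V)={3,5,10} D(Y)={3,4,5,6,8} D(W)={6,7,9,10}: V {3,5,10}->{3,5}; Y {3,4,5,6,8}->{3,4,5,6}
Constraint 2 (V != Y) on D(V)={3,5} D(Y)={3,4,5,6}: no change
Constraint 3 (Y < W) on D(Y)={3,4,5,6} D(W)={6,7,9,10}: no change
So after constraint 3: D(W) = {6,7,9,10}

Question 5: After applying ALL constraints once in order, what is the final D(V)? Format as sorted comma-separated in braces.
Constraint 1 (V + Y = W) on D(V)={3,5,10} D(Y)={3,4,5,6,8} D(W)={6,7,9,10}: V {3,5,10}->{3,5}; Y {3,4,5,6,8}->{3,4,5,6}
Constraint 2 (V != Y) on D(V)={3,5} D(Y)={3,4,5,6}: no change
Constraint 3 (Y < W) on D(Y)={3,4,5,6} D(W)={6,7,9,10}: no change
Constraint 4 (U != V) on D(U)={4,5,6,7,8,10} D(V)={3,5}: no change
So after all 4 constraints: D(V) = {3,5}

Answer: {3,5}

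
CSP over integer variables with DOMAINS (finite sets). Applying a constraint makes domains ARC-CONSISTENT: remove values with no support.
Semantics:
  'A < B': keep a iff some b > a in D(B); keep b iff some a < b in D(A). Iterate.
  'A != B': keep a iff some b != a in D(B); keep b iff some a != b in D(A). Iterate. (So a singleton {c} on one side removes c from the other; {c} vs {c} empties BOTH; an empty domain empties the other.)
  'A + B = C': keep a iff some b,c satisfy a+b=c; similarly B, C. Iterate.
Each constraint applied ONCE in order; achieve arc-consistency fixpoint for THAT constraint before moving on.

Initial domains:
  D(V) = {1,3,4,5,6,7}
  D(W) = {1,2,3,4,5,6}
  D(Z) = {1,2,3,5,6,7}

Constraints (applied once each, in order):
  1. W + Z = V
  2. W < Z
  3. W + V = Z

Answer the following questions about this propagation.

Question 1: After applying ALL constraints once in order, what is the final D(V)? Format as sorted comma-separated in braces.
Constraint 1 (W + Z = V) on D(W)={1,2,3,4,5,6} D(Z)={1,2,3,5,6,7} D(V)={1,3,4,5,6,7}: Z {1,2,3,5,6,7}->{1,2,3,5,6}; V {1,3,4,5,6,7}->{3,4,5,6,7}
Constraint 2 (W < Z) on D(W)={1,2,3,4,5,6} D(Z)={1,2,3,5,6}: W {1,2,3,4,5,6}->{1,2,3,4,5}; Z {1,2,3,5,6}->{2,3,5,6}
Constraint 3 (W + V = Z) on D(W)={1,2,3,4,5} D(V)={3,4,5,6,7} D(Z)={2,3,5,6}: W {1,2,3,4,5}->{1,2,3}; V {3,4,5,6,7}->{3,4,5}; Z {2,3,5,6}->{5,6}
So after all 3 constraints: D(V) = {3,4,5}

Answer: {3,4,5}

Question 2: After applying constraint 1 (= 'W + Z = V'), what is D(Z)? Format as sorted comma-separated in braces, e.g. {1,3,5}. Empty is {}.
Constraint 1 (W + Z = V) on D(W)={1,2,3,4,5,6} D(Z)={1,2,3,5,6,7} D(V)={1,3,4,5,6,7}: Z {1,2,3,5,6,7}->{1,2,3,5,6}; V {1,3,4,5,6,7}->{3,4,5,6,7}
So after constraint 1: D(Z) = {1,2,3,5,6}

Answer: {1,2,3,5,6}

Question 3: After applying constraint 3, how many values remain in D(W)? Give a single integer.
Constraint 1 (W + Z = V) on D(W)={1,2,3,4,5,6} D(Z)={1,2,3,5,6,7} D(V)={1,3,4,5,6,7}: Z {1,2,3,5,6,7}->{1,2,3,5,6}; V {1,3,4,5,6,7}->{3,4,5,6,7}
Constraint 2 (W < Z) on D(W)={1,2,3,4,5,6} D(Z)={1,2,3,5,6}: W {1,2,3,4,5,6}->{1,2,3,4,5}; Z {1,2,3,5,6}->{2,3,5,6}
Constraint 3 (W + V = Z) on D(W)={1,2,3,4,5} D(V)={3,4,5,6,7} D(Z)={2,3,5,6}: W {1,2,3,4,5}->{1,2,3}; V {3,4,5,6,7}->{3,4,5}; Z {2,3,5,6}->{5,6}
So after constraint 3: D(W)={1,2,3}, size = 3

Answer: 3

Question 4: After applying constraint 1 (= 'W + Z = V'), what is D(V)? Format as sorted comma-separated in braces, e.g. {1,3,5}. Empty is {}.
Answer: {3,4,5,6,7}

Derivation:
Constraint 1 (W + Z = V) on D(W)={1,2,3,4,5,6} D(Z)={1,2,3,5,6,7} D(V)={1,3,4,5,6,7}: Z {1,2,3,5,6,7}->{1,2,3,5,6}; V {1,3,4,5,6,7}->{3,4,5,6,7}
So after constraint 1: D(V) = {3,4,5,6,7}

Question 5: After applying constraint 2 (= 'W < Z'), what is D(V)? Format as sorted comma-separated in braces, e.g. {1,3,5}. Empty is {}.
Answer: {3,4,5,6,7}

Derivation:
Constraint 1 (W + Z = V) on D(W)={1,2,3,4,5,6} D(Z)={1,2,3,5,6,7} D(V)={1,3,4,5,6,7}: Z {1,2,3,5,6,7}->{1,2,3,5,6}; V {1,3,4,5,6,7}->{3,4,5,6,7}
Constraint 2 (W < Z) on D(W)={1,2,3,4,5,6} D(Z)={1,2,3,5,6}: W {1,2,3,4,5,6}->{1,2,3,4,5}; Z {1,2,3,5,6}->{2,3,5,6}
So after constraint 2: D(V) = {3,4,5,6,7}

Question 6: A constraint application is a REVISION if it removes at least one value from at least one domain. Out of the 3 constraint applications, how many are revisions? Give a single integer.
Answer: 3

Derivation:
Constraint 1 (W + Z = V) on D(W)={1,2,3,4,5,6} D(Z)={1,2,3,5,6,7} D(V)={1,3,4,5,6,7}: Z {1,2,3,5,6,7}->{1,2,3,5,6}; V {1,3,4,5,6,7}->{3,4,5,6,7} => REVISION
Constraint 2 (W < Z) on D(W)={1,2,3,4,5,6} D(Z)={1,2,3,5,6}: W {1,2,3,4,5,6}->{1,2,3,4,5}; Z {1,2,3,5,6}->{2,3,5,6} => REVISION
Constraint 3 (W + V = Z) on D(W)={1,2,3,4,5} D(V)={3,4,5,6,7} D(Z)={2,3,5,6}: W {1,2,3,4,5}->{1,2,3}; V {3,4,5,6,7}->{3,4,5}; Z {2,3,5,6}->{5,6} => REVISION
Total revisions = 3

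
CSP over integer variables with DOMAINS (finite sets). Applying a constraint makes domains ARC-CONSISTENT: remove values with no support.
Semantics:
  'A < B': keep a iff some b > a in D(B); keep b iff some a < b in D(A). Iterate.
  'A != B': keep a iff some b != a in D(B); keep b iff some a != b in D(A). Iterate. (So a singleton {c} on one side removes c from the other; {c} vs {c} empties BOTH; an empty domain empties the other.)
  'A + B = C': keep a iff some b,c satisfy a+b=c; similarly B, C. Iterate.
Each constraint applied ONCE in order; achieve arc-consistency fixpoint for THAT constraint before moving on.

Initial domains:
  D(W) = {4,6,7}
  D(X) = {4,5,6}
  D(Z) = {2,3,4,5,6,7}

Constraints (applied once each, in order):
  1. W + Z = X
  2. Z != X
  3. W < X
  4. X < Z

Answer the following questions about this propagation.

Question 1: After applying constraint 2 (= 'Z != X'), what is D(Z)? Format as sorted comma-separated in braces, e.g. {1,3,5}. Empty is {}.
Answer: {2}

Derivation:
Constraint 1 (W + Z = X) on D(W)={4,6,7} D(Z)={2,3,4,5,6,7} D(X)={4,5,6}: W {4,6,7}->{4}; Z {2,3,4,5,6,7}->{2}; X {4,5,6}->{6}
Constraint 2 (Z != X) on D(Z)={2} D(X)={6}: no change
So after constraint 2: D(Z) = {2}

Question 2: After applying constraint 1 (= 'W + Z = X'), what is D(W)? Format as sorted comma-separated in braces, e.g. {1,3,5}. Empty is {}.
Answer: {4}

Derivation:
Constraint 1 (W + Z = X) on D(W)={4,6,7} D(Z)={2,3,4,5,6,7} D(X)={4,5,6}: W {4,6,7}->{4}; Z {2,3,4,5,6,7}->{2}; X {4,5,6}->{6}
So after constraint 1: D(W) = {4}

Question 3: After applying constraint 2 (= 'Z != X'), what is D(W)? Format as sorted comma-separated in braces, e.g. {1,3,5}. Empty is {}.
Constraint 1 (W + Z = X) on D(W)={4,6,7} D(Z)={2,3,4,5,6,7} D(X)={4,5,6}: W {4,6,7}->{4}; Z {2,3,4,5,6,7}->{2}; X {4,5,6}->{6}
Constraint 2 (Z != X) on D(Z)={2} D(X)={6}: no change
So after constraint 2: D(W) = {4}

Answer: {4}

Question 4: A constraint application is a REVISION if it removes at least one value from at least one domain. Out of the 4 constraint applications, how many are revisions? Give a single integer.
Constraint 1 (W + Z = X) on D(W)={4,6,7} D(Z)={2,3,4,5,6,7} D(X)={4,5,6}: W {4,6,7}->{4}; Z {2,3,4,5,6,7}->{2}; X {4,5,6}->{6} => REVISION
Constraint 2 (Z != X) on D(Z)={2} D(X)={6}: no change => not a revision
Constraint 3 (W < X) on D(W)={4} D(X)={6}: no change => not a revision
Constraint 4 (X < Z) on D(X)={6} D(Z)={2}: X {6}->{}; Z {2}->{} => REVISION
Total revisions = 2

Answer: 2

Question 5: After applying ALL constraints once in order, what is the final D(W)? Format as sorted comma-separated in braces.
Constraint 1 (W + Z = X) on D(W)={4,6,7} D(Z)={2,3,4,5,6,7} D(X)={4,5,6}: W {4,6,7}->{4}; Z {2,3,4,5,6,7}->{2}; X {4,5,6}->{6}
Constraint 2 (Z != X) on D(Z)={2} D(X)={6}: no change
Constraint 3 (W < X) on D(W)={4} D(X)={6}: no change
Constraint 4 (X < Z) on D(X)={6} D(Z)={2}: X {6}->{}; Z {2}->{}
So after all 4 constraints: D(W) = {4}

Answer: {4}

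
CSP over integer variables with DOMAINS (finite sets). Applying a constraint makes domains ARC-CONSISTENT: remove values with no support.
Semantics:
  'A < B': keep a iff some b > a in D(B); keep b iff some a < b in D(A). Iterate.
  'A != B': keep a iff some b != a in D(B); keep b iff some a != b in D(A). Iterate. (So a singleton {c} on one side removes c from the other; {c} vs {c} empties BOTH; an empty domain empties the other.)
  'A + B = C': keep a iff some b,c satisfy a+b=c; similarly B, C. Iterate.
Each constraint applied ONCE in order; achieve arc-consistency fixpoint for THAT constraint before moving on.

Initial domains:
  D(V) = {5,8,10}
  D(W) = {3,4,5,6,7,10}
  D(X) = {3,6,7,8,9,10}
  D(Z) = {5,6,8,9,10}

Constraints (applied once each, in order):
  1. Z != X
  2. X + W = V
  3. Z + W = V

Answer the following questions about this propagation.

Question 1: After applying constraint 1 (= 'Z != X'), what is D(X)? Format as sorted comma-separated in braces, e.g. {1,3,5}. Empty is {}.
Constraint 1 (Z != X) on D(Z)={5,6,8,9,10} D(X)={3,6,7,8,9,10}: no change
So after constraint 1: D(X) = {3,6,7,8,9,10}

Answer: {3,6,7,8,9,10}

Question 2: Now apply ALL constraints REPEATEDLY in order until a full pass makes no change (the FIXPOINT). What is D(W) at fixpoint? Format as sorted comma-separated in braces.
pass 0 (initial): D(W)={3,4,5,6,7,10}
pass 1: V {5,8,10}->{8,10}; W {3,4,5,6,7,10}->{3,4,5}; X {3,6,7,8,9,10}->{3,6,7}; Z {5,6,8,9,10}->{5,6}
pass 2: no change
Fixpoint after 2 passes: D(W) = {3,4,5}

Answer: {3,4,5}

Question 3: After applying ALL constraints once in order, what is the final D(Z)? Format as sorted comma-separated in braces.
Answer: {5,6}

Derivation:
Constraint 1 (Z != X) on D(Z)={5,6,8,9,10} D(X)={3,6,7,8,9,10}: no change
Constraint 2 (X + W = V) on D(X)={3,6,7,8,9,10} D(W)={3,4,5,6,7,10} D(V)={5,8,10}: X {3,6,7,8,9,10}->{3,6,7}; W {3,4,5,6,7,10}->{3,4,5,7}; V {5,8,10}->{8,10}
Constraint 3 (Z + W = V) on D(Z)={5,6,8,9,10} D(W)={3,4,5,7} D(V)={8,10}: Z {5,6,8,9,10}->{5,6}; W {3,4,5,7}->{3,4,5}
So after all 3 constraints: D(Z) = {5,6}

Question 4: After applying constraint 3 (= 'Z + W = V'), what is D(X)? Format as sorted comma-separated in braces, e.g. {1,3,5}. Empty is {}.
Constraint 1 (Z != X) on D(Z)={5,6,8,9,10} D(X)={3,6,7,8,9,10}: no change
Constraint 2 (X + W = V) on D(X)={3,6,7,8,9,10} D(W)={3,4,5,6,7,10} D(V)={5,8,10}: X {3,6,7,8,9,10}->{3,6,7}; W {3,4,5,6,7,10}->{3,4,5,7}; V {5,8,10}->{8,10}
Constraint 3 (Z + W = V) on D(Z)={5,6,8,9,10} D(W)={3,4,5,7} D(V)={8,10}: Z {5,6,8,9,10}->{5,6}; W {3,4,5,7}->{3,4,5}
So after constraint 3: D(X) = {3,6,7}

Answer: {3,6,7}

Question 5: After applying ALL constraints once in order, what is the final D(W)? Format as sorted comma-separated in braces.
Constraint 1 (Z != X) on D(Z)={5,6,8,9,10} D(X)={3,6,7,8,9,10}: no change
Constraint 2 (X + W = V) on D(X)={3,6,7,8,9,10} D(W)={3,4,5,6,7,10} D(V)={5,8,10}: X {3,6,7,8,9,10}->{3,6,7}; W {3,4,5,6,7,10}->{3,4,5,7}; V {5,8,10}->{8,10}
Constraint 3 (Z + W = V) on D(Z)={5,6,8,9,10} D(W)={3,4,5,7} D(V)={8,10}: Z {5,6,8,9,10}->{5,6}; W {3,4,5,7}->{3,4,5}
So after all 3 constraints: D(W) = {3,4,5}

Answer: {3,4,5}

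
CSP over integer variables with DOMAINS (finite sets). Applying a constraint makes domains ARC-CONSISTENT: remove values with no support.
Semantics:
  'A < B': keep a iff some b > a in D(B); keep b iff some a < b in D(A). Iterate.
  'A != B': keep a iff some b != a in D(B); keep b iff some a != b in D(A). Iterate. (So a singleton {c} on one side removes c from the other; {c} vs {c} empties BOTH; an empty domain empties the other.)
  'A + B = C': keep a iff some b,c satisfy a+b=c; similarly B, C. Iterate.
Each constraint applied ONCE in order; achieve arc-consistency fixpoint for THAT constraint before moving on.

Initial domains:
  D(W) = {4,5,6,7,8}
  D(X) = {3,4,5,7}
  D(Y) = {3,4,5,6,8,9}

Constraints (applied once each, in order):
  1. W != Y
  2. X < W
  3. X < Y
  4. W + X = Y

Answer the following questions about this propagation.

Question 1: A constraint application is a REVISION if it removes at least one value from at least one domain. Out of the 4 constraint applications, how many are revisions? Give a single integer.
Answer: 2

Derivation:
Constraint 1 (W != Y) on D(W)={4,5,6,7,8} D(Y)={3,4,5,6,8,9}: no change => not a revision
Constraint 2 (X < W) on D(X)={3,4,5,7} D(W)={4,5,6,7,8}: no change => not a revision
Constraint 3 (X < Y) on D(X)={3,4,5,7} D(Y)={3,4,5,6,8,9}: Y {3,4,5,6,8,9}->{4,5,6,8,9} => REVISION
Constraint 4 (W + X = Y) on D(W)={4,5,6,7,8} D(X)={3,4,5,7} D(Y)={4,5,6,8,9}: W {4,5,6,7,8}->{4,5,6}; X {3,4,5,7}->{3,4,5}; Y {4,5,6,8,9}->{8,9} => REVISION
Total revisions = 2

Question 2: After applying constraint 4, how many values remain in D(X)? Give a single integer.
Answer: 3

Derivation:
Constraint 1 (W != Y) on D(W)={4,5,6,7,8} D(Y)={3,4,5,6,8,9}: no change
Constraint 2 (X < W) on D(X)={3,4,5,7} D(W)={4,5,6,7,8}: no change
Constraint 3 (X < Y) on D(X)={3,4,5,7} D(Y)={3,4,5,6,8,9}: Y {3,4,5,6,8,9}->{4,5,6,8,9}
Constraint 4 (W + X = Y) on D(W)={4,5,6,7,8} D(X)={3,4,5,7} D(Y)={4,5,6,8,9}: W {4,5,6,7,8}->{4,5,6}; X {3,4,5,7}->{3,4,5}; Y {4,5,6,8,9}->{8,9}
So after constraint 4: D(X)={3,4,5}, size = 3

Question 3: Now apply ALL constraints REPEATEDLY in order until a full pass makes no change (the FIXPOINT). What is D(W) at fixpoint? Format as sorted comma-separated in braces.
pass 0 (initial): D(W)={4,5,6,7,8}
pass 1: W {4,5,6,7,8}->{4,5,6}; X {3,4,5,7}->{3,4,5}; Y {3,4,5,6,8,9}->{8,9}
pass 2: no change
Fixpoint after 2 passes: D(W) = {4,5,6}

Answer: {4,5,6}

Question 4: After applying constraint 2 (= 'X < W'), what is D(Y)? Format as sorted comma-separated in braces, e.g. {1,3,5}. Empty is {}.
Constraint 1 (W != Y) on D(W)={4,5,6,7,8} D(Y)={3,4,5,6,8,9}: no change
Constraint 2 (X < W) on D(X)={3,4,5,7} D(W)={4,5,6,7,8}: no change
So after constraint 2: D(Y) = {3,4,5,6,8,9}

Answer: {3,4,5,6,8,9}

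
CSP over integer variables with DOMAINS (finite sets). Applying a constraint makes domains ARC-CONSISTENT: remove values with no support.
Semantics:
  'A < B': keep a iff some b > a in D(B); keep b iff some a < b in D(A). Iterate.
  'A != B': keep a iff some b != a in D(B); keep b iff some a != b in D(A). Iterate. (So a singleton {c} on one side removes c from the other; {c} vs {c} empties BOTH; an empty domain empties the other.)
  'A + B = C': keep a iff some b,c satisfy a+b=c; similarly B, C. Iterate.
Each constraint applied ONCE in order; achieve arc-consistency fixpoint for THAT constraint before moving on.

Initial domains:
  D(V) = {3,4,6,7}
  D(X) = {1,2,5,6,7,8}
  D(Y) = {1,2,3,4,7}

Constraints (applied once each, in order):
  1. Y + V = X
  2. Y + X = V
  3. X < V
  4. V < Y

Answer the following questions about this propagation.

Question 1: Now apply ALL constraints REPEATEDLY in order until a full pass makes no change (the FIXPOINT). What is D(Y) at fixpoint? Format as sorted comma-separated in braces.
Answer: {}

Derivation:
pass 0 (initial): D(Y)={1,2,3,4,7}
pass 1: V {3,4,6,7}->{}; X {1,2,5,6,7,8}->{5,6}; Y {1,2,3,4,7}->{}
pass 2: X {5,6}->{}
pass 3: no change
Fixpoint after 3 passes: D(Y) = {}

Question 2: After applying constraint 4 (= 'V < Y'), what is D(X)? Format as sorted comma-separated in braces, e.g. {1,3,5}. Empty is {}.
Answer: {5,6}

Derivation:
Constraint 1 (Y + V = X) on D(Y)={1,2,3,4,7} D(V)={3,4,6,7} D(X)={1,2,5,6,7,8}: Y {1,2,3,4,7}->{1,2,3,4}; X {1,2,5,6,7,8}->{5,6,7,8}
Constraint 2 (Y + X = V) on D(Y)={1,2,3,4} D(X)={5,6,7,8} D(V)={3,4,6,7}: Y {1,2,3,4}->{1,2}; X {5,6,7,8}->{5,6}; V {3,4,6,7}->{6,7}
Constraint 3 (X < V) on D(X)={5,6} D(V)={6,7}: no change
Constraint 4 (V < Y) on D(V)={6,7} D(Y)={1,2}: V {6,7}->{}; Y {1,2}->{}
So after constraint 4: D(X) = {5,6}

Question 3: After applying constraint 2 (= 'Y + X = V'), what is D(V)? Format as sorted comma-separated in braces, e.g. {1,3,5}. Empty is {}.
Constraint 1 (Y + V = X) on D(Y)={1,2,3,4,7} D(V)={3,4,6,7} D(X)={1,2,5,6,7,8}: Y {1,2,3,4,7}->{1,2,3,4}; X {1,2,5,6,7,8}->{5,6,7,8}
Constraint 2 (Y + X = V) on D(Y)={1,2,3,4} D(X)={5,6,7,8} D(V)={3,4,6,7}: Y {1,2,3,4}->{1,2}; X {5,6,7,8}->{5,6}; V {3,4,6,7}->{6,7}
So after constraint 2: D(V) = {6,7}

Answer: {6,7}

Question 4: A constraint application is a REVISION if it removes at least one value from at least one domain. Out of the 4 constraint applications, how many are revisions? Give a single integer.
Answer: 3

Derivation:
Constraint 1 (Y + V = X) on D(Y)={1,2,3,4,7} D(V)={3,4,6,7} D(X)={1,2,5,6,7,8}: Y {1,2,3,4,7}->{1,2,3,4}; X {1,2,5,6,7,8}->{5,6,7,8} => REVISION
Constraint 2 (Y + X = V) on D(Y)={1,2,3,4} D(X)={5,6,7,8} D(V)={3,4,6,7}: Y {1,2,3,4}->{1,2}; X {5,6,7,8}->{5,6}; V {3,4,6,7}->{6,7} => REVISION
Constraint 3 (X < V) on D(X)={5,6} D(V)={6,7}: no change => not a revision
Constraint 4 (V < Y) on D(V)={6,7} D(Y)={1,2}: V {6,7}->{}; Y {1,2}->{} => REVISION
Total revisions = 3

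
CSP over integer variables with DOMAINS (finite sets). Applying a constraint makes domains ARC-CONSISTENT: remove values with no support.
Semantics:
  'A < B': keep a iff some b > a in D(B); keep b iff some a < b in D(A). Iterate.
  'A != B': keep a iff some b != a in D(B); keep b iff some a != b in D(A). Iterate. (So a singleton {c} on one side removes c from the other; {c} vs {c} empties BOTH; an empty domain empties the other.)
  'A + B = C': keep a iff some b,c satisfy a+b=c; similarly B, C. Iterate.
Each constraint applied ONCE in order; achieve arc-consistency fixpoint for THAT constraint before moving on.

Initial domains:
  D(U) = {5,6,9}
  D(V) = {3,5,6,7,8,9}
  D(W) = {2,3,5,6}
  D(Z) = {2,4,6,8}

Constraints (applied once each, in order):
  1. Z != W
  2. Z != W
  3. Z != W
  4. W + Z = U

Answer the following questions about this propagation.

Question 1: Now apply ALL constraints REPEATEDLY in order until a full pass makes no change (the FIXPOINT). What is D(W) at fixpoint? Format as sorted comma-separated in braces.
Answer: {2,3,5}

Derivation:
pass 0 (initial): D(W)={2,3,5,6}
pass 1: W {2,3,5,6}->{2,3,5}; Z {2,4,6,8}->{2,4,6}
pass 2: no change
Fixpoint after 2 passes: D(W) = {2,3,5}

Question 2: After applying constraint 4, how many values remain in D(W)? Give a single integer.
Constraint 1 (Z != W) on D(Z)={2,4,6,8} D(W)={2,3,5,6}: no change
Constraint 2 (Z != W) on D(Z)={2,4,6,8} D(W)={2,3,5,6}: no change
Constraint 3 (Z != W) on D(Z)={2,4,6,8} D(W)={2,3,5,6}: no change
Constraint 4 (W + Z = U) on D(W)={2,3,5,6} D(Z)={2,4,6,8} D(U)={5,6,9}: W {2,3,5,6}->{2,3,5}; Z {2,4,6,8}->{2,4,6}
So after constraint 4: D(W)={2,3,5}, size = 3

Answer: 3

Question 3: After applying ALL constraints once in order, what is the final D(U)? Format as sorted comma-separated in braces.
Constraint 1 (Z != W) on D(Z)={2,4,6,8} D(W)={2,3,5,6}: no change
Constraint 2 (Z != W) on D(Z)={2,4,6,8} D(W)={2,3,5,6}: no change
Constraint 3 (Z != W) on D(Z)={2,4,6,8} D(W)={2,3,5,6}: no change
Constraint 4 (W + Z = U) on D(W)={2,3,5,6} D(Z)={2,4,6,8} D(U)={5,6,9}: W {2,3,5,6}->{2,3,5}; Z {2,4,6,8}->{2,4,6}
So after all 4 constraints: D(U) = {5,6,9}

Answer: {5,6,9}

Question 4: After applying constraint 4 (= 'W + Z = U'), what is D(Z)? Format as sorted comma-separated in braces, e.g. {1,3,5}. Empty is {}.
Answer: {2,4,6}

Derivation:
Constraint 1 (Z != W) on D(Z)={2,4,6,8} D(W)={2,3,5,6}: no change
Constraint 2 (Z != W) on D(Z)={2,4,6,8} D(W)={2,3,5,6}: no change
Constraint 3 (Z != W) on D(Z)={2,4,6,8} D(W)={2,3,5,6}: no change
Constraint 4 (W + Z = U) on D(W)={2,3,5,6} D(Z)={2,4,6,8} D(U)={5,6,9}: W {2,3,5,6}->{2,3,5}; Z {2,4,6,8}->{2,4,6}
So after constraint 4: D(Z) = {2,4,6}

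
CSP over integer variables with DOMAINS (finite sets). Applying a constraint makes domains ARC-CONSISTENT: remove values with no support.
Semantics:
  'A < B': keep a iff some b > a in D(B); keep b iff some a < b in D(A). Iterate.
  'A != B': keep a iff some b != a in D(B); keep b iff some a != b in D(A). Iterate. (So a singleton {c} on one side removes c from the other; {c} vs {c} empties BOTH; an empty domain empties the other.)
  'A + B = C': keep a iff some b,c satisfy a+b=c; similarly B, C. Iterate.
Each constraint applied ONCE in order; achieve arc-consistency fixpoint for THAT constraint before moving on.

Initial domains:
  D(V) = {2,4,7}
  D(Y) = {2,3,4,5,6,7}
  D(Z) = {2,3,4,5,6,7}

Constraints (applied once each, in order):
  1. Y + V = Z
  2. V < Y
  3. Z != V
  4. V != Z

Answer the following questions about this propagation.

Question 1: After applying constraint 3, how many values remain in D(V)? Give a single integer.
Answer: 2

Derivation:
Constraint 1 (Y + V = Z) on D(Y)={2,3,4,5,6,7} D(V)={2,4,7} D(Z)={2,3,4,5,6,7}: Y {2,3,4,5,6,7}->{2,3,4,5}; V {2,4,7}->{2,4}; Z {2,3,4,5,6,7}->{4,5,6,7}
Constraint 2 (V < Y) on D(V)={2,4} D(Y)={2,3,4,5}: Y {2,3,4,5}->{3,4,5}
Constraint 3 (Z != V) on D(Z)={4,5,6,7} D(V)={2,4}: no change
So after constraint 3: D(V)={2,4}, size = 2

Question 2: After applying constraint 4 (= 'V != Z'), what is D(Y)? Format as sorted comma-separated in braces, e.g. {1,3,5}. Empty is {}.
Constraint 1 (Y + V = Z) on D(Y)={2,3,4,5,6,7} D(V)={2,4,7} D(Z)={2,3,4,5,6,7}: Y {2,3,4,5,6,7}->{2,3,4,5}; V {2,4,7}->{2,4}; Z {2,3,4,5,6,7}->{4,5,6,7}
Constraint 2 (V < Y) on D(V)={2,4} D(Y)={2,3,4,5}: Y {2,3,4,5}->{3,4,5}
Constraint 3 (Z != V) on D(Z)={4,5,6,7} D(V)={2,4}: no change
Constraint 4 (V != Z) on D(V)={2,4} D(Z)={4,5,6,7}: no change
So after constraint 4: D(Y) = {3,4,5}

Answer: {3,4,5}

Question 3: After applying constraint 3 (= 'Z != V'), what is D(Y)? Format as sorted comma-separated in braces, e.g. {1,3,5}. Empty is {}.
Constraint 1 (Y + V = Z) on D(Y)={2,3,4,5,6,7} D(V)={2,4,7} D(Z)={2,3,4,5,6,7}: Y {2,3,4,5,6,7}->{2,3,4,5}; V {2,4,7}->{2,4}; Z {2,3,4,5,6,7}->{4,5,6,7}
Constraint 2 (V < Y) on D(V)={2,4} D(Y)={2,3,4,5}: Y {2,3,4,5}->{3,4,5}
Constraint 3 (Z != V) on D(Z)={4,5,6,7} D(V)={2,4}: no change
So after constraint 3: D(Y) = {3,4,5}

Answer: {3,4,5}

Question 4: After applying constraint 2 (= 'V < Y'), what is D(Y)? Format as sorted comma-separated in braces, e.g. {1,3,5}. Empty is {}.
Constraint 1 (Y + V = Z) on D(Y)={2,3,4,5,6,7} D(V)={2,4,7} D(Z)={2,3,4,5,6,7}: Y {2,3,4,5,6,7}->{2,3,4,5}; V {2,4,7}->{2,4}; Z {2,3,4,5,6,7}->{4,5,6,7}
Constraint 2 (V < Y) on D(V)={2,4} D(Y)={2,3,4,5}: Y {2,3,4,5}->{3,4,5}
So after constraint 2: D(Y) = {3,4,5}

Answer: {3,4,5}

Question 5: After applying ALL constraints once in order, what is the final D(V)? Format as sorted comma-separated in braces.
Constraint 1 (Y + V = Z) on D(Y)={2,3,4,5,6,7} D(V)={2,4,7} D(Z)={2,3,4,5,6,7}: Y {2,3,4,5,6,7}->{2,3,4,5}; V {2,4,7}->{2,4}; Z {2,3,4,5,6,7}->{4,5,6,7}
Constraint 2 (V < Y) on D(V)={2,4} D(Y)={2,3,4,5}: Y {2,3,4,5}->{3,4,5}
Constraint 3 (Z != V) on D(Z)={4,5,6,7} D(V)={2,4}: no change
Constraint 4 (V != Z) on D(V)={2,4} D(Z)={4,5,6,7}: no change
So after all 4 constraints: D(V) = {2,4}

Answer: {2,4}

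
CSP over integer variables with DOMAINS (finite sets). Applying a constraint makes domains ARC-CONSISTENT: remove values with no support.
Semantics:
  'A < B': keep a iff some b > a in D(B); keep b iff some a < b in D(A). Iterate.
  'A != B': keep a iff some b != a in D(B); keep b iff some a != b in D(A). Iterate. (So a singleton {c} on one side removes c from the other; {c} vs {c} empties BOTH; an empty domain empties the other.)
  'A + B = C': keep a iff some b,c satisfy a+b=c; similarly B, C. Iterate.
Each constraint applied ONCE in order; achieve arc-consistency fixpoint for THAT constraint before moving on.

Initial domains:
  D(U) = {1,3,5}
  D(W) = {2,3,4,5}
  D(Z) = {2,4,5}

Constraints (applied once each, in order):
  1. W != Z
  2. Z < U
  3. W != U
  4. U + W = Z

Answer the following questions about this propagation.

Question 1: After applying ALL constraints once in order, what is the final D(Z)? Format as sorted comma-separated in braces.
Constraint 1 (W != Z) on D(W)={2,3,4,5} D(Z)={2,4,5}: no change
Constraint 2 (Z < U) on D(Z)={2,4,5} D(U)={1,3,5}: Z {2,4,5}->{2,4}; U {1,3,5}->{3,5}
Constraint 3 (W != U) on D(W)={2,3,4,5} D(U)={3,5}: no change
Constraint 4 (U + W = Z) on D(U)={3,5} D(W)={2,3,4,5} D(Z)={2,4}: U {3,5}->{}; W {2,3,4,5}->{}; Z {2,4}->{}
So after all 4 constraints: D(Z) = {}

Answer: {}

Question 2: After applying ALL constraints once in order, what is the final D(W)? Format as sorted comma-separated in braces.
Answer: {}

Derivation:
Constraint 1 (W != Z) on D(W)={2,3,4,5} D(Z)={2,4,5}: no change
Constraint 2 (Z < U) on D(Z)={2,4,5} D(U)={1,3,5}: Z {2,4,5}->{2,4}; U {1,3,5}->{3,5}
Constraint 3 (W != U) on D(W)={2,3,4,5} D(U)={3,5}: no change
Constraint 4 (U + W = Z) on D(U)={3,5} D(W)={2,3,4,5} D(Z)={2,4}: U {3,5}->{}; W {2,3,4,5}->{}; Z {2,4}->{}
So after all 4 constraints: D(W) = {}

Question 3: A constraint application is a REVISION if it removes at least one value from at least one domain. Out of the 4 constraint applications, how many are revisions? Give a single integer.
Answer: 2

Derivation:
Constraint 1 (W != Z) on D(W)={2,3,4,5} D(Z)={2,4,5}: no change => not a revision
Constraint 2 (Z < U) on D(Z)={2,4,5} D(U)={1,3,5}: Z {2,4,5}->{2,4}; U {1,3,5}->{3,5} => REVISION
Constraint 3 (W != U) on D(W)={2,3,4,5} D(U)={3,5}: no change => not a revision
Constraint 4 (U + W = Z) on D(U)={3,5} D(W)={2,3,4,5} D(Z)={2,4}: U {3,5}->{}; W {2,3,4,5}->{}; Z {2,4}->{} => REVISION
Total revisions = 2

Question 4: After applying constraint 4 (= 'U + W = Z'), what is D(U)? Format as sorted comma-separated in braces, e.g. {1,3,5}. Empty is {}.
Constraint 1 (W != Z) on D(W)={2,3,4,5} D(Z)={2,4,5}: no change
Constraint 2 (Z < U) on D(Z)={2,4,5} D(U)={1,3,5}: Z {2,4,5}->{2,4}; U {1,3,5}->{3,5}
Constraint 3 (W != U) on D(W)={2,3,4,5} D(U)={3,5}: no change
Constraint 4 (U + W = Z) on D(U)={3,5} D(W)={2,3,4,5} D(Z)={2,4}: U {3,5}->{}; W {2,3,4,5}->{}; Z {2,4}->{}
So after constraint 4: D(U) = {}

Answer: {}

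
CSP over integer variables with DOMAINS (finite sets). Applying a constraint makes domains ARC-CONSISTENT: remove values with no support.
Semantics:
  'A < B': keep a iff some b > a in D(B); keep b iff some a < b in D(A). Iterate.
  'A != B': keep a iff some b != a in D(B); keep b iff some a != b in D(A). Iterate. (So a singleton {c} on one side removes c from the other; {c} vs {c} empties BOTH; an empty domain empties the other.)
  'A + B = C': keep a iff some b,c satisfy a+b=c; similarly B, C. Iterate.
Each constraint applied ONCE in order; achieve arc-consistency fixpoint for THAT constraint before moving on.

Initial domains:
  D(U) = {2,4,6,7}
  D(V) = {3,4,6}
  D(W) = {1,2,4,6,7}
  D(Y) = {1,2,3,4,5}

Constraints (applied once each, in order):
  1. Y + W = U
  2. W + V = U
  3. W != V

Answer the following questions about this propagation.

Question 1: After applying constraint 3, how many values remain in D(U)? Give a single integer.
Answer: 3

Derivation:
Constraint 1 (Y + W = U) on D(Y)={1,2,3,4,5} D(W)={1,2,4,6,7} D(U)={2,4,6,7}: W {1,2,4,6,7}->{1,2,4,6}
Constraint 2 (W + V = U) on D(W)={1,2,4,6} D(V)={3,4,6} D(U)={2,4,6,7}: W {1,2,4,6}->{1,2,4}; U {2,4,6,7}->{4,6,7}
Constraint 3 (W != V) on D(W)={1,2,4} D(V)={3,4,6}: no change
So after constraint 3: D(U)={4,6,7}, size = 3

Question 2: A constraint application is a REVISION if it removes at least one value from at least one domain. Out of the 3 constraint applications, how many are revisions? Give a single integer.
Answer: 2

Derivation:
Constraint 1 (Y + W = U) on D(Y)={1,2,3,4,5} D(W)={1,2,4,6,7} D(U)={2,4,6,7}: W {1,2,4,6,7}->{1,2,4,6} => REVISION
Constraint 2 (W + V = U) on D(W)={1,2,4,6} D(V)={3,4,6} D(U)={2,4,6,7}: W {1,2,4,6}->{1,2,4}; U {2,4,6,7}->{4,6,7} => REVISION
Constraint 3 (W != V) on D(W)={1,2,4} D(V)={3,4,6}: no change => not a revision
Total revisions = 2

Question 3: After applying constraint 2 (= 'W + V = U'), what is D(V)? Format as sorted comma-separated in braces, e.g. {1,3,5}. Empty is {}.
Constraint 1 (Y + W = U) on D(Y)={1,2,3,4,5} D(W)={1,2,4,6,7} D(U)={2,4,6,7}: W {1,2,4,6,7}->{1,2,4,6}
Constraint 2 (W + V = U) on D(W)={1,2,4,6} D(V)={3,4,6} D(U)={2,4,6,7}: W {1,2,4,6}->{1,2,4}; U {2,4,6,7}->{4,6,7}
So after constraint 2: D(V) = {3,4,6}

Answer: {3,4,6}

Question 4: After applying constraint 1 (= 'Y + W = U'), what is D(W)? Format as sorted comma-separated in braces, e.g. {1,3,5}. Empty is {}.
Constraint 1 (Y + W = U) on D(Y)={1,2,3,4,5} D(W)={1,2,4,6,7} D(U)={2,4,6,7}: W {1,2,4,6,7}->{1,2,4,6}
So after constraint 1: D(W) = {1,2,4,6}

Answer: {1,2,4,6}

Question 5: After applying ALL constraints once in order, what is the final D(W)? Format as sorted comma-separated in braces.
Constraint 1 (Y + W = U) on D(Y)={1,2,3,4,5} D(W)={1,2,4,6,7} D(U)={2,4,6,7}: W {1,2,4,6,7}->{1,2,4,6}
Constraint 2 (W + V = U) on D(W)={1,2,4,6} D(V)={3,4,6} D(U)={2,4,6,7}: W {1,2,4,6}->{1,2,4}; U {2,4,6,7}->{4,6,7}
Constraint 3 (W != V) on D(W)={1,2,4} D(V)={3,4,6}: no change
So after all 3 constraints: D(W) = {1,2,4}

Answer: {1,2,4}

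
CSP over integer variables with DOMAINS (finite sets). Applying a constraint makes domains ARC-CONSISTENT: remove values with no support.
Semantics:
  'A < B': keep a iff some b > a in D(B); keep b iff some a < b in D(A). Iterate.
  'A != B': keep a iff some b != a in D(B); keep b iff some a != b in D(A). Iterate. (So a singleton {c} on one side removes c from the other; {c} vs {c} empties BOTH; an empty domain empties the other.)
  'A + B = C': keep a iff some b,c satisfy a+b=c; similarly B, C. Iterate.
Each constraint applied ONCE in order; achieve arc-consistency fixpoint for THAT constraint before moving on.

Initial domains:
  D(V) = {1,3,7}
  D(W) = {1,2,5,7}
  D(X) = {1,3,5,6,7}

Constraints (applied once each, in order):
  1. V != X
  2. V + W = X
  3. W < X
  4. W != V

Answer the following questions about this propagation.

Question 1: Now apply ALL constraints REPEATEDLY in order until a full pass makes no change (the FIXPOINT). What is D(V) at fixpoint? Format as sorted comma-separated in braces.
pass 0 (initial): D(V)={1,3,7}
pass 1: V {1,3,7}->{1,3}; W {1,2,5,7}->{2,5}; X {1,3,5,6,7}->{3,5,6}
pass 2: no change
Fixpoint after 2 passes: D(V) = {1,3}

Answer: {1,3}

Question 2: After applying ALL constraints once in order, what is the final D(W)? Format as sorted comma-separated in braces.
Constraint 1 (V != X) on D(V)={1,3,7} D(X)={1,3,5,6,7}: no change
Constraint 2 (V + W = X) on D(V)={1,3,7} D(W)={1,2,5,7} D(X)={1,3,5,6,7}: V {1,3,7}->{1,3}; W {1,2,5,7}->{2,5}; X {1,3,5,6,7}->{3,5,6}
Constraint 3 (W < X) on D(W)={2,5} D(X)={3,5,6}: no change
Constraint 4 (W != V) on D(W)={2,5} D(V)={1,3}: no change
So after all 4 constraints: D(W) = {2,5}

Answer: {2,5}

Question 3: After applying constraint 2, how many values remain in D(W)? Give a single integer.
Answer: 2

Derivation:
Constraint 1 (V != X) on D(V)={1,3,7} D(X)={1,3,5,6,7}: no change
Constraint 2 (V + W = X) on D(V)={1,3,7} D(W)={1,2,5,7} D(X)={1,3,5,6,7}: V {1,3,7}->{1,3}; W {1,2,5,7}->{2,5}; X {1,3,5,6,7}->{3,5,6}
So after constraint 2: D(W)={2,5}, size = 2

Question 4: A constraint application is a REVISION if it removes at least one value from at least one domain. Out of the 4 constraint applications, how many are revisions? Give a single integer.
Answer: 1

Derivation:
Constraint 1 (V != X) on D(V)={1,3,7} D(X)={1,3,5,6,7}: no change => not a revision
Constraint 2 (V + W = X) on D(V)={1,3,7} D(W)={1,2,5,7} D(X)={1,3,5,6,7}: V {1,3,7}->{1,3}; W {1,2,5,7}->{2,5}; X {1,3,5,6,7}->{3,5,6} => REVISION
Constraint 3 (W < X) on D(W)={2,5} D(X)={3,5,6}: no change => not a revision
Constraint 4 (W != V) on D(W)={2,5} D(V)={1,3}: no change => not a revision
Total revisions = 1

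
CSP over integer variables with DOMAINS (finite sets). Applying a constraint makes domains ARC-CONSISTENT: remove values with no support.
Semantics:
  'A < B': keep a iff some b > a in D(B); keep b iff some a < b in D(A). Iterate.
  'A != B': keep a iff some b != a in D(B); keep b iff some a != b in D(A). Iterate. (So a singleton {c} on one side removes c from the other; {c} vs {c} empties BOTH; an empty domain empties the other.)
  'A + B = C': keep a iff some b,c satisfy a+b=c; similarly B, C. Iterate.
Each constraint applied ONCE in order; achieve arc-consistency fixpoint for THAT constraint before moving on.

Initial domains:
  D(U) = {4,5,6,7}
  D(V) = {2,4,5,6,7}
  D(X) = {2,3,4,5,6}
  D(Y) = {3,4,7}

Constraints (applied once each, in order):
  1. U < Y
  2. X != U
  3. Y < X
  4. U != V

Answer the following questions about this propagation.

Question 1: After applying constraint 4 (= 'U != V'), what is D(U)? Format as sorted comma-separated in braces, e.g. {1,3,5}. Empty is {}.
Answer: {4,5,6}

Derivation:
Constraint 1 (U < Y) on D(U)={4,5,6,7} D(Y)={3,4,7}: U {4,5,6,7}->{4,5,6}; Y {3,4,7}->{7}
Constraint 2 (X != U) on D(X)={2,3,4,5,6} D(U)={4,5,6}: no change
Constraint 3 (Y < X) on D(Y)={7} D(X)={2,3,4,5,6}: Y {7}->{}; X {2,3,4,5,6}->{}
Constraint 4 (U != V) on D(U)={4,5,6} D(V)={2,4,5,6,7}: no change
So after constraint 4: D(U) = {4,5,6}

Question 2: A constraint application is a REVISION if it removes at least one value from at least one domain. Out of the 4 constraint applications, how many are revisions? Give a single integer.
Answer: 2

Derivation:
Constraint 1 (U < Y) on D(U)={4,5,6,7} D(Y)={3,4,7}: U {4,5,6,7}->{4,5,6}; Y {3,4,7}->{7} => REVISION
Constraint 2 (X != U) on D(X)={2,3,4,5,6} D(U)={4,5,6}: no change => not a revision
Constraint 3 (Y < X) on D(Y)={7} D(X)={2,3,4,5,6}: Y {7}->{}; X {2,3,4,5,6}->{} => REVISION
Constraint 4 (U != V) on D(U)={4,5,6} D(V)={2,4,5,6,7}: no change => not a revision
Total revisions = 2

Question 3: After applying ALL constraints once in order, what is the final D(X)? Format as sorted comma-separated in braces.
Answer: {}

Derivation:
Constraint 1 (U < Y) on D(U)={4,5,6,7} D(Y)={3,4,7}: U {4,5,6,7}->{4,5,6}; Y {3,4,7}->{7}
Constraint 2 (X != U) on D(X)={2,3,4,5,6} D(U)={4,5,6}: no change
Constraint 3 (Y < X) on D(Y)={7} D(X)={2,3,4,5,6}: Y {7}->{}; X {2,3,4,5,6}->{}
Constraint 4 (U != V) on D(U)={4,5,6} D(V)={2,4,5,6,7}: no change
So after all 4 constraints: D(X) = {}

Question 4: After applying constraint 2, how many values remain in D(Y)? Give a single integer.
Constraint 1 (U < Y) on D(U)={4,5,6,7} D(Y)={3,4,7}: U {4,5,6,7}->{4,5,6}; Y {3,4,7}->{7}
Constraint 2 (X != U) on D(X)={2,3,4,5,6} D(U)={4,5,6}: no change
So after constraint 2: D(Y)={7}, size = 1

Answer: 1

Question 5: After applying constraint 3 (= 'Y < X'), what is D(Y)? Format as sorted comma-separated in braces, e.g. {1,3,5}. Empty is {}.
Constraint 1 (U < Y) on D(U)={4,5,6,7} D(Y)={3,4,7}: U {4,5,6,7}->{4,5,6}; Y {3,4,7}->{7}
Constraint 2 (X != U) on D(X)={2,3,4,5,6} D(U)={4,5,6}: no change
Constraint 3 (Y < X) on D(Y)={7} D(X)={2,3,4,5,6}: Y {7}->{}; X {2,3,4,5,6}->{}
So after constraint 3: D(Y) = {}

Answer: {}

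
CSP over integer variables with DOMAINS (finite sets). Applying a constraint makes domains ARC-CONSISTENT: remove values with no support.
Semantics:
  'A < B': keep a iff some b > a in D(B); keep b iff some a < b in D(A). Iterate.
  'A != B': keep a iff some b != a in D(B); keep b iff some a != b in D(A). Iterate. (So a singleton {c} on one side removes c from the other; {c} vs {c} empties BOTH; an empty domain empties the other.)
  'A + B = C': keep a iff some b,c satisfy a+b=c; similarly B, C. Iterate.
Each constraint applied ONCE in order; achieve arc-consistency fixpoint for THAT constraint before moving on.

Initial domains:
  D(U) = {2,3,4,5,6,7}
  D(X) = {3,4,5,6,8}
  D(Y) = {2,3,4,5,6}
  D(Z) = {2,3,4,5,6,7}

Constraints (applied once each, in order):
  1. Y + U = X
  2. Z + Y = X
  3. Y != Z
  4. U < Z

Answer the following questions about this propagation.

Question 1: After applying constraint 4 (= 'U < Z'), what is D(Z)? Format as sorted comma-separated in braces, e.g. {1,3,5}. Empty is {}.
Answer: {3,4,5,6}

Derivation:
Constraint 1 (Y + U = X) on D(Y)={2,3,4,5,6} D(U)={2,3,4,5,6,7} D(X)={3,4,5,6,8}: U {2,3,4,5,6,7}->{2,3,4,5,6}; X {3,4,5,6,8}->{4,5,6,8}
Constraint 2 (Z + Y = X) on D(Z)={2,3,4,5,6,7} D(Y)={2,3,4,5,6} D(X)={4,5,6,8}: Z {2,3,4,5,6,7}->{2,3,4,5,6}
Constraint 3 (Y != Z) on D(Y)={2,3,4,5,6} D(Z)={2,3,4,5,6}: no change
Constraint 4 (U < Z) on D(U)={2,3,4,5,6} D(Z)={2,3,4,5,6}: U {2,3,4,5,6}->{2,3,4,5}; Z {2,3,4,5,6}->{3,4,5,6}
So after constraint 4: D(Z) = {3,4,5,6}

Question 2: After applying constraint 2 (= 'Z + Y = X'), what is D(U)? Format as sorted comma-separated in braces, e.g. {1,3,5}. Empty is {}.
Answer: {2,3,4,5,6}

Derivation:
Constraint 1 (Y + U = X) on D(Y)={2,3,4,5,6} D(U)={2,3,4,5,6,7} D(X)={3,4,5,6,8}: U {2,3,4,5,6,7}->{2,3,4,5,6}; X {3,4,5,6,8}->{4,5,6,8}
Constraint 2 (Z + Y = X) on D(Z)={2,3,4,5,6,7} D(Y)={2,3,4,5,6} D(X)={4,5,6,8}: Z {2,3,4,5,6,7}->{2,3,4,5,6}
So after constraint 2: D(U) = {2,3,4,5,6}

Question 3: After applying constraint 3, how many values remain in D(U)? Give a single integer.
Answer: 5

Derivation:
Constraint 1 (Y + U = X) on D(Y)={2,3,4,5,6} D(U)={2,3,4,5,6,7} D(X)={3,4,5,6,8}: U {2,3,4,5,6,7}->{2,3,4,5,6}; X {3,4,5,6,8}->{4,5,6,8}
Constraint 2 (Z + Y = X) on D(Z)={2,3,4,5,6,7} D(Y)={2,3,4,5,6} D(X)={4,5,6,8}: Z {2,3,4,5,6,7}->{2,3,4,5,6}
Constraint 3 (Y != Z) on D(Y)={2,3,4,5,6} D(Z)={2,3,4,5,6}: no change
So after constraint 3: D(U)={2,3,4,5,6}, size = 5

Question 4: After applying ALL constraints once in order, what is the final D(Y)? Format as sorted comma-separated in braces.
Constraint 1 (Y + U = X) on D(Y)={2,3,4,5,6} D(U)={2,3,4,5,6,7} D(X)={3,4,5,6,8}: U {2,3,4,5,6,7}->{2,3,4,5,6}; X {3,4,5,6,8}->{4,5,6,8}
Constraint 2 (Z + Y = X) on D(Z)={2,3,4,5,6,7} D(Y)={2,3,4,5,6} D(X)={4,5,6,8}: Z {2,3,4,5,6,7}->{2,3,4,5,6}
Constraint 3 (Y != Z) on D(Y)={2,3,4,5,6} D(Z)={2,3,4,5,6}: no change
Constraint 4 (U < Z) on D(U)={2,3,4,5,6} D(Z)={2,3,4,5,6}: U {2,3,4,5,6}->{2,3,4,5}; Z {2,3,4,5,6}->{3,4,5,6}
So after all 4 constraints: D(Y) = {2,3,4,5,6}

Answer: {2,3,4,5,6}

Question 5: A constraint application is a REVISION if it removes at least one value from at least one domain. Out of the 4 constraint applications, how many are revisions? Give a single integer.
Constraint 1 (Y + U = X) on D(Y)={2,3,4,5,6} D(U)={2,3,4,5,6,7} D(X)={3,4,5,6,8}: U {2,3,4,5,6,7}->{2,3,4,5,6}; X {3,4,5,6,8}->{4,5,6,8} => REVISION
Constraint 2 (Z + Y = X) on D(Z)={2,3,4,5,6,7} D(Y)={2,3,4,5,6} D(X)={4,5,6,8}: Z {2,3,4,5,6,7}->{2,3,4,5,6} => REVISION
Constraint 3 (Y != Z) on D(Y)={2,3,4,5,6} D(Z)={2,3,4,5,6}: no change => not a revision
Constraint 4 (U < Z) on D(U)={2,3,4,5,6} D(Z)={2,3,4,5,6}: U {2,3,4,5,6}->{2,3,4,5}; Z {2,3,4,5,6}->{3,4,5,6} => REVISION
Total revisions = 3

Answer: 3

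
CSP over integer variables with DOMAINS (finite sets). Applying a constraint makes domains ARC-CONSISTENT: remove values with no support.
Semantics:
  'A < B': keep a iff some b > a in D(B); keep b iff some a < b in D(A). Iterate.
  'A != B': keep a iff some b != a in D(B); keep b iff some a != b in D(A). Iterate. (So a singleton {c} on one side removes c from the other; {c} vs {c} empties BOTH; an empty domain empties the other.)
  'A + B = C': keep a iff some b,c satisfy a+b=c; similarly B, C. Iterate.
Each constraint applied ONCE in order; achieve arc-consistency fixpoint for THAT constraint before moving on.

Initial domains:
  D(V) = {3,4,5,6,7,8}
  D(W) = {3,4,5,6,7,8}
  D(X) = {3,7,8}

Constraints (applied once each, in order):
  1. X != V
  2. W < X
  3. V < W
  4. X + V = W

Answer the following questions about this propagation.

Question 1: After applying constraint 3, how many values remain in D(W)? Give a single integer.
Answer: 4

Derivation:
Constraint 1 (X != V) on D(X)={3,7,8} D(V)={3,4,5,6,7,8}: no change
Constraint 2 (W < X) on D(W)={3,4,5,6,7,8} D(X)={3,7,8}: W {3,4,5,6,7,8}->{3,4,5,6,7}; X {3,7,8}->{7,8}
Constraint 3 (V < W) on D(V)={3,4,5,6,7,8} D(W)={3,4,5,6,7}: V {3,4,5,6,7,8}->{3,4,5,6}; W {3,4,5,6,7}->{4,5,6,7}
So after constraint 3: D(W)={4,5,6,7}, size = 4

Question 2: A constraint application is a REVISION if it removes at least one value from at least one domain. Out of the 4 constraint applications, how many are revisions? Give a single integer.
Constraint 1 (X != V) on D(X)={3,7,8} D(V)={3,4,5,6,7,8}: no change => not a revision
Constraint 2 (W < X) on D(W)={3,4,5,6,7,8} D(X)={3,7,8}: W {3,4,5,6,7,8}->{3,4,5,6,7}; X {3,7,8}->{7,8} => REVISION
Constraint 3 (V < W) on D(V)={3,4,5,6,7,8} D(W)={3,4,5,6,7}: V {3,4,5,6,7,8}->{3,4,5,6}; W {3,4,5,6,7}->{4,5,6,7} => REVISION
Constraint 4 (X + V = W) on D(X)={7,8} D(V)={3,4,5,6} D(W)={4,5,6,7}: X {7,8}->{}; V {3,4,5,6}->{}; W {4,5,6,7}->{} => REVISION
Total revisions = 3

Answer: 3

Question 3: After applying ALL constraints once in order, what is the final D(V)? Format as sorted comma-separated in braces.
Answer: {}

Derivation:
Constraint 1 (X != V) on D(X)={3,7,8} D(V)={3,4,5,6,7,8}: no change
Constraint 2 (W < X) on D(W)={3,4,5,6,7,8} D(X)={3,7,8}: W {3,4,5,6,7,8}->{3,4,5,6,7}; X {3,7,8}->{7,8}
Constraint 3 (V < W) on D(V)={3,4,5,6,7,8} D(W)={3,4,5,6,7}: V {3,4,5,6,7,8}->{3,4,5,6}; W {3,4,5,6,7}->{4,5,6,7}
Constraint 4 (X + V = W) on D(X)={7,8} D(V)={3,4,5,6} D(W)={4,5,6,7}: X {7,8}->{}; V {3,4,5,6}->{}; W {4,5,6,7}->{}
So after all 4 constraints: D(V) = {}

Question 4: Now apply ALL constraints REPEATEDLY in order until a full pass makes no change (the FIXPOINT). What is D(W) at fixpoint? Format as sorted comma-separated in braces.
Answer: {}

Derivation:
pass 0 (initial): D(W)={3,4,5,6,7,8}
pass 1: V {3,4,5,6,7,8}->{}; W {3,4,5,6,7,8}->{}; X {3,7,8}->{}
pass 2: no change
Fixpoint after 2 passes: D(W) = {}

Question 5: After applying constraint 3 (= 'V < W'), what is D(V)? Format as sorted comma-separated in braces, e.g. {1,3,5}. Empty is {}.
Constraint 1 (X != V) on D(X)={3,7,8} D(V)={3,4,5,6,7,8}: no change
Constraint 2 (W < X) on D(W)={3,4,5,6,7,8} D(X)={3,7,8}: W {3,4,5,6,7,8}->{3,4,5,6,7}; X {3,7,8}->{7,8}
Constraint 3 (V < W) on D(V)={3,4,5,6,7,8} D(W)={3,4,5,6,7}: V {3,4,5,6,7,8}->{3,4,5,6}; W {3,4,5,6,7}->{4,5,6,7}
So after constraint 3: D(V) = {3,4,5,6}

Answer: {3,4,5,6}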